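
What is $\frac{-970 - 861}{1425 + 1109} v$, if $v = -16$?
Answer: $\frac{14648}{1267} \approx 11.561$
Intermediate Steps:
$\frac{-970 - 861}{1425 + 1109} v = \frac{-970 - 861}{1425 + 1109} \left(-16\right) = - \frac{1831}{2534} \left(-16\right) = \left(-1831\right) \frac{1}{2534} \left(-16\right) = \left(- \frac{1831}{2534}\right) \left(-16\right) = \frac{14648}{1267}$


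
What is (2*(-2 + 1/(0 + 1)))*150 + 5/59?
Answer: -17695/59 ≈ -299.92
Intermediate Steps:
(2*(-2 + 1/(0 + 1)))*150 + 5/59 = (2*(-2 + 1/1))*150 + 5*(1/59) = (2*(-2 + 1))*150 + 5/59 = (2*(-1))*150 + 5/59 = -2*150 + 5/59 = -300 + 5/59 = -17695/59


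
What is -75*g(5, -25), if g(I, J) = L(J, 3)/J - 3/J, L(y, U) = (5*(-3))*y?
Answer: 1116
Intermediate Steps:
L(y, U) = -15*y
g(I, J) = -15 - 3/J (g(I, J) = (-15*J)/J - 3/J = -15 - 3/J)
-75*g(5, -25) = -75*(-15 - 3/(-25)) = -75*(-15 - 3*(-1/25)) = -75*(-15 + 3/25) = -75*(-372/25) = 1116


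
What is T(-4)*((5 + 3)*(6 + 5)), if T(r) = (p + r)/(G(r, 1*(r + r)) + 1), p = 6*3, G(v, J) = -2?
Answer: -1232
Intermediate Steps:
p = 18
T(r) = -18 - r (T(r) = (18 + r)/(-2 + 1) = (18 + r)/(-1) = (18 + r)*(-1) = -18 - r)
T(-4)*((5 + 3)*(6 + 5)) = (-18 - 1*(-4))*((5 + 3)*(6 + 5)) = (-18 + 4)*(8*11) = -14*88 = -1232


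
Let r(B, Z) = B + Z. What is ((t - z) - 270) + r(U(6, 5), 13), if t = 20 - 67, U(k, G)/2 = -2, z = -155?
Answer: -153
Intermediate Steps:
U(k, G) = -4 (U(k, G) = 2*(-2) = -4)
t = -47
((t - z) - 270) + r(U(6, 5), 13) = ((-47 - 1*(-155)) - 270) + (-4 + 13) = ((-47 + 155) - 270) + 9 = (108 - 270) + 9 = -162 + 9 = -153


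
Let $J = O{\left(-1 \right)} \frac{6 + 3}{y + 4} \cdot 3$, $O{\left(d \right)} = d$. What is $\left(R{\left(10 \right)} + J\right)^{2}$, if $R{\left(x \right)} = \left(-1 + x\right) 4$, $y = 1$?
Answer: $\frac{23409}{25} \approx 936.36$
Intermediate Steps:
$R{\left(x \right)} = -4 + 4 x$
$J = - \frac{27}{5}$ ($J = - \frac{6 + 3}{1 + 4} \cdot 3 = - \frac{9}{5} \cdot 3 = \left(-1\right) \frac{9}{5} \cdot 3 = \left(- \frac{9}{5}\right) 3 = - \frac{27}{5} \approx -5.4$)
$\left(R{\left(10 \right)} + J\right)^{2} = \left(\left(-4 + 4 \cdot 10\right) - \frac{27}{5}\right)^{2} = \left(\left(-4 + 40\right) - \frac{27}{5}\right)^{2} = \left(36 - \frac{27}{5}\right)^{2} = \left(\frac{153}{5}\right)^{2} = \frac{23409}{25}$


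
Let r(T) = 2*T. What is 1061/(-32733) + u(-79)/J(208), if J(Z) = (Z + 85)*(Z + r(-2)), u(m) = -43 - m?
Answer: -5186642/163043073 ≈ -0.031811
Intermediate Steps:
J(Z) = (-4 + Z)*(85 + Z) (J(Z) = (Z + 85)*(Z + 2*(-2)) = (85 + Z)*(Z - 4) = (85 + Z)*(-4 + Z) = (-4 + Z)*(85 + Z))
1061/(-32733) + u(-79)/J(208) = 1061/(-32733) + (-43 - 1*(-79))/(-340 + 208**2 + 81*208) = 1061*(-1/32733) + (-43 + 79)/(-340 + 43264 + 16848) = -1061/32733 + 36/59772 = -1061/32733 + 36*(1/59772) = -1061/32733 + 3/4981 = -5186642/163043073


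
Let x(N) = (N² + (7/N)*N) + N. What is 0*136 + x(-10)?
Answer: 97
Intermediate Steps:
x(N) = 7 + N + N² (x(N) = (N² + 7) + N = (7 + N²) + N = 7 + N + N²)
0*136 + x(-10) = 0*136 + (7 - 10 + (-10)²) = 0 + (7 - 10 + 100) = 0 + 97 = 97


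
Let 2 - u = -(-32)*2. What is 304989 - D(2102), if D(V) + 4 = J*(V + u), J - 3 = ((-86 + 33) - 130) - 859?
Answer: 2424553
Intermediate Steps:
u = -62 (u = 2 - (-1)*(-32*2) = 2 - (-1)*(-64) = 2 - 1*64 = 2 - 64 = -62)
J = -1039 (J = 3 + (((-86 + 33) - 130) - 859) = 3 + ((-53 - 130) - 859) = 3 + (-183 - 859) = 3 - 1042 = -1039)
D(V) = 64414 - 1039*V (D(V) = -4 - 1039*(V - 62) = -4 - 1039*(-62 + V) = -4 + (64418 - 1039*V) = 64414 - 1039*V)
304989 - D(2102) = 304989 - (64414 - 1039*2102) = 304989 - (64414 - 2183978) = 304989 - 1*(-2119564) = 304989 + 2119564 = 2424553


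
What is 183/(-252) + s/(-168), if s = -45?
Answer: -11/24 ≈ -0.45833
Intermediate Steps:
183/(-252) + s/(-168) = 183/(-252) - 45/(-168) = 183*(-1/252) - 45*(-1/168) = -61/84 + 15/56 = -11/24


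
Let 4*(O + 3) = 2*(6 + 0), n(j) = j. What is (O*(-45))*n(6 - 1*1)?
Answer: 0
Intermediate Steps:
O = 0 (O = -3 + (2*(6 + 0))/4 = -3 + (2*6)/4 = -3 + (¼)*12 = -3 + 3 = 0)
(O*(-45))*n(6 - 1*1) = (0*(-45))*(6 - 1*1) = 0*(6 - 1) = 0*5 = 0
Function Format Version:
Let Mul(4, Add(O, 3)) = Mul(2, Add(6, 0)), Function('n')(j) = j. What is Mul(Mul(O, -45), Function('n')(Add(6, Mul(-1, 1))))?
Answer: 0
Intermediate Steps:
O = 0 (O = Add(-3, Mul(Rational(1, 4), Mul(2, Add(6, 0)))) = Add(-3, Mul(Rational(1, 4), Mul(2, 6))) = Add(-3, Mul(Rational(1, 4), 12)) = Add(-3, 3) = 0)
Mul(Mul(O, -45), Function('n')(Add(6, Mul(-1, 1)))) = Mul(Mul(0, -45), Add(6, Mul(-1, 1))) = Mul(0, Add(6, -1)) = Mul(0, 5) = 0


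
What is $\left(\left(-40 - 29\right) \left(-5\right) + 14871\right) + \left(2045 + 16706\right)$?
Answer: $33967$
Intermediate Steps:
$\left(\left(-40 - 29\right) \left(-5\right) + 14871\right) + \left(2045 + 16706\right) = \left(\left(-69\right) \left(-5\right) + 14871\right) + 18751 = \left(345 + 14871\right) + 18751 = 15216 + 18751 = 33967$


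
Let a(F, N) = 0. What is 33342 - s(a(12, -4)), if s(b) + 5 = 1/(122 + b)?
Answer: 4068333/122 ≈ 33347.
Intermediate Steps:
s(b) = -5 + 1/(122 + b)
33342 - s(a(12, -4)) = 33342 - (-609 - 5*0)/(122 + 0) = 33342 - (-609 + 0)/122 = 33342 - (-609)/122 = 33342 - 1*(-609/122) = 33342 + 609/122 = 4068333/122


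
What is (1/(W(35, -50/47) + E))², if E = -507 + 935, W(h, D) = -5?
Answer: 1/178929 ≈ 5.5888e-6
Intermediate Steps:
E = 428
(1/(W(35, -50/47) + E))² = (1/(-5 + 428))² = (1/423)² = 1/178929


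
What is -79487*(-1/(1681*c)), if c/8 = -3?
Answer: -79487/40344 ≈ -1.9702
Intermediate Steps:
c = -24 (c = 8*(-3) = -24)
-79487*(-1/(1681*c)) = -79487/((41*(-24))*(-41)) = -79487/((-984*(-41))) = -79487/40344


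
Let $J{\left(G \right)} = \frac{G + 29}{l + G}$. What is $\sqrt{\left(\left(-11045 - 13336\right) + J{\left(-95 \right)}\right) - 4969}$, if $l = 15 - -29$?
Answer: $\frac{4 i \sqrt{530111}}{17} \approx 171.31 i$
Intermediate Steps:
$l = 44$ ($l = 15 + 29 = 44$)
$J{\left(G \right)} = \frac{29 + G}{44 + G}$ ($J{\left(G \right)} = \frac{G + 29}{44 + G} = \frac{29 + G}{44 + G}$)
$\sqrt{\left(\left(-11045 - 13336\right) + J{\left(-95 \right)}\right) - 4969} = \sqrt{\left(\left(-11045 - 13336\right) + \frac{29 - 95}{44 - 95}\right) - 4969} = \sqrt{\left(\left(-11045 - 13336\right) + \frac{1}{-51} \left(-66\right)\right) - 4969} = \sqrt{\left(-24381 - - \frac{22}{17}\right) - 4969} = \sqrt{\left(-24381 + \frac{22}{17}\right) - 4969} = \sqrt{- \frac{414455}{17} - 4969} = \sqrt{- \frac{498928}{17}} = \frac{4 i \sqrt{530111}}{17}$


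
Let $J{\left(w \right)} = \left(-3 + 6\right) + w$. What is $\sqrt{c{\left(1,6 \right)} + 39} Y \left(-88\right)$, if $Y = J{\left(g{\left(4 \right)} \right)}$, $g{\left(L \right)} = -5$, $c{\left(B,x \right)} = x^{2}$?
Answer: $880 \sqrt{3} \approx 1524.2$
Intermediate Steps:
$J{\left(w \right)} = 3 + w$
$Y = -2$ ($Y = 3 - 5 = -2$)
$\sqrt{c{\left(1,6 \right)} + 39} Y \left(-88\right) = \sqrt{6^{2} + 39} \left(-2\right) \left(-88\right) = \sqrt{36 + 39} \left(-2\right) \left(-88\right) = \sqrt{75} \left(-2\right) \left(-88\right) = 5 \sqrt{3} \left(-2\right) \left(-88\right) = - 10 \sqrt{3} \left(-88\right) = 880 \sqrt{3}$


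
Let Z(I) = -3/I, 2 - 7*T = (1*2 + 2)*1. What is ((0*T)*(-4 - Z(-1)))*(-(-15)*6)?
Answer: 0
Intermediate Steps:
T = -2/7 (T = 2/7 - (1*2 + 2)/7 = 2/7 - (2 + 2)/7 = 2/7 - 4/7 = -2/7 ≈ -0.28571)
((0*T)*(-4 - Z(-1)))*(-(-15)*6) = ((0*(-2/7))*(-4 - (-3)/(-1)))*(-(-15)*6) = (0*(-4 - (-3)*(-1)))*(-5*(-18)) = (0*(-4 - 1*3))*90 = (0*(-4 - 3))*90 = (0*(-7))*90 = 0*90 = 0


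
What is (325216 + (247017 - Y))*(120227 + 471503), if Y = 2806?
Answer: 336947038710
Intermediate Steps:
(325216 + (247017 - Y))*(120227 + 471503) = (325216 + (247017 - 1*2806))*(120227 + 471503) = (325216 + (247017 - 2806))*591730 = (325216 + 244211)*591730 = 569427*591730 = 336947038710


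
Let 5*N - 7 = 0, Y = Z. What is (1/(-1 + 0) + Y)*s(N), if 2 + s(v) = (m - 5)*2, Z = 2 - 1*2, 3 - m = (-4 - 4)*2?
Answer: -26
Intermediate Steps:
m = 19 (m = 3 - (-4 - 4)*2 = 3 - (-8)*2 = 3 - 1*(-16) = 3 + 16 = 19)
Z = 0 (Z = 2 - 2 = 0)
Y = 0
N = 7/5 (N = 7/5 + (⅕)*0 = 7/5 + 0 = 7/5 ≈ 1.4000)
s(v) = 26 (s(v) = -2 + (19 - 5)*2 = -2 + 14*2 = -2 + 28 = 26)
(1/(-1 + 0) + Y)*s(N) = (1/(-1 + 0) + 0)*26 = (1/(-1) + 0)*26 = (-1 + 0)*26 = -1*26 = -26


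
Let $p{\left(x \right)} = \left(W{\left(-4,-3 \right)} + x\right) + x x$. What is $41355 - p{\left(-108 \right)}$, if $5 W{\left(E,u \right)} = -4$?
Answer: $\frac{148999}{5} \approx 29800.0$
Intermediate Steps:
$W{\left(E,u \right)} = - \frac{4}{5}$ ($W{\left(E,u \right)} = \frac{1}{5} \left(-4\right) = - \frac{4}{5}$)
$p{\left(x \right)} = - \frac{4}{5} + x + x^{2}$ ($p{\left(x \right)} = \left(- \frac{4}{5} + x\right) + x x = \left(- \frac{4}{5} + x\right) + x^{2} = - \frac{4}{5} + x + x^{2}$)
$41355 - p{\left(-108 \right)} = 41355 - \left(- \frac{4}{5} - 108 + \left(-108\right)^{2}\right) = 41355 - \left(- \frac{4}{5} - 108 + 11664\right) = 41355 - \frac{57776}{5} = \frac{148999}{5}$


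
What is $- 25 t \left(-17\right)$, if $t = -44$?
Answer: $-18700$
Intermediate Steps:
$- 25 t \left(-17\right) = \left(-25\right) \left(-44\right) \left(-17\right) = 1100 \left(-17\right) = -18700$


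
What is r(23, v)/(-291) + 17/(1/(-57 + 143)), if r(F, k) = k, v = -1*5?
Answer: 425447/291 ≈ 1462.0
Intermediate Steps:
v = -5
r(23, v)/(-291) + 17/(1/(-57 + 143)) = -5/(-291) + 17/(1/(-57 + 143)) = -5*(-1/291) + 17/(1/86) = 5/291 + 17/(1/86) = 5/291 + 17*86 = 5/291 + 1462 = 425447/291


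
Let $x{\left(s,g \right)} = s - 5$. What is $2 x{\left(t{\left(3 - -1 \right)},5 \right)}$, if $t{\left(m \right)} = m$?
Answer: $-2$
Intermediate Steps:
$x{\left(s,g \right)} = -5 + s$ ($x{\left(s,g \right)} = s - 5 = -5 + s$)
$2 x{\left(t{\left(3 - -1 \right)},5 \right)} = 2 \left(-5 + \left(3 - -1\right)\right) = 2 \left(-5 + \left(3 + 1\right)\right) = 2 \left(-5 + 4\right) = 2 \left(-1\right) = -2$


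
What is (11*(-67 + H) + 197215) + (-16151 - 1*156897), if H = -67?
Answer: 22693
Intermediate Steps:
(11*(-67 + H) + 197215) + (-16151 - 1*156897) = (11*(-67 - 67) + 197215) + (-16151 - 1*156897) = (11*(-134) + 197215) + (-16151 - 156897) = (-1474 + 197215) - 173048 = 195741 - 173048 = 22693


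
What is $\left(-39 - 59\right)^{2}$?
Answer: $9604$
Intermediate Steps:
$\left(-39 - 59\right)^{2} = \left(-98\right)^{2} = 9604$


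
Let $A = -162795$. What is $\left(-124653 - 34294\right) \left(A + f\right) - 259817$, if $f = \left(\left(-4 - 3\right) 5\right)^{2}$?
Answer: $25680806973$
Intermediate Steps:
$f = 1225$ ($f = \left(\left(-7\right) 5\right)^{2} = \left(-35\right)^{2} = 1225$)
$\left(-124653 - 34294\right) \left(A + f\right) - 259817 = \left(-124653 - 34294\right) \left(-162795 + 1225\right) - 259817 = \left(-158947\right) \left(-161570\right) - 259817 = 25681066790 - 259817 = 25680806973$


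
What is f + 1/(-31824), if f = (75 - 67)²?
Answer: 2036735/31824 ≈ 64.000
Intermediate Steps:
f = 64 (f = 8² = 64)
f + 1/(-31824) = 64 + 1/(-31824) = 64 - 1/31824 = 2036735/31824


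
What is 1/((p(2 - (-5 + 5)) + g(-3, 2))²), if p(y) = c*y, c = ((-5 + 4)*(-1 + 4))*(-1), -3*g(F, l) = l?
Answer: 9/256 ≈ 0.035156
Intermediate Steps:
g(F, l) = -l/3
c = 3 (c = -1*3*(-1) = -3*(-1) = 3)
p(y) = 3*y
1/((p(2 - (-5 + 5)) + g(-3, 2))²) = 1/((3*(2 - (-5 + 5)) - ⅓*2)²) = 1/((3*(2 - 1*0) - ⅔)²) = 1/((3*(2 + 0) - ⅔)²) = 1/((3*2 - ⅔)²) = 1/((6 - ⅔)²) = 1/((16/3)²) = 1/(256/9) = 9/256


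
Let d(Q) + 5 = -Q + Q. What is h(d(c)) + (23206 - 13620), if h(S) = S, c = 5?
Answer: 9581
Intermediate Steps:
d(Q) = -5 (d(Q) = -5 + (-Q + Q) = -5 + 0 = -5)
h(d(c)) + (23206 - 13620) = -5 + (23206 - 13620) = -5 + 9586 = 9581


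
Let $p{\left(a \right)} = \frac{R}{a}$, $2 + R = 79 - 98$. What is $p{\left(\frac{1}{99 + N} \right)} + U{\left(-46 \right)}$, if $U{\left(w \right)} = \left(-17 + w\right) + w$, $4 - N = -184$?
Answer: $-6136$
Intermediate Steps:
$N = 188$ ($N = 4 - -184 = 4 + 184 = 188$)
$U{\left(w \right)} = -17 + 2 w$
$R = -21$ ($R = -2 + \left(79 - 98\right) = -2 - 19 = -21$)
$p{\left(a \right)} = - \frac{21}{a}$
$p{\left(\frac{1}{99 + N} \right)} + U{\left(-46 \right)} = - \frac{21}{\frac{1}{99 + 188}} + \left(-17 + 2 \left(-46\right)\right) = - \frac{21}{\frac{1}{287}} - 109 = - 21 \frac{1}{\frac{1}{287}} - 109 = \left(-21\right) 287 - 109 = -6027 - 109 = -6136$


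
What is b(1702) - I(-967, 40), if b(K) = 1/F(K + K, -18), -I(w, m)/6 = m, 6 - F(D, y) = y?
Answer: 5761/24 ≈ 240.04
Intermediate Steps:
F(D, y) = 6 - y
I(w, m) = -6*m
b(K) = 1/24 (b(K) = 1/(6 - 1*(-18)) = 1/(6 + 18) = 1/24)
b(1702) - I(-967, 40) = 1/24 - (-6)*40 = 1/24 - 1*(-240) = 1/24 + 240 = 5761/24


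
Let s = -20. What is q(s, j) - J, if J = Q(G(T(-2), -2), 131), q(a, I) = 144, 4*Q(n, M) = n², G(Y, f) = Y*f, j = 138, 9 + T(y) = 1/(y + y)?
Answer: 935/16 ≈ 58.438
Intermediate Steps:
T(y) = -9 + 1/(2*y) (T(y) = -9 + 1/(y + y) = -9 + 1/(2*y))
Q(n, M) = n²/4
J = 1369/16 (J = ((-9 + (½)/(-2))*(-2))²/4 = ((-9 + (½)*(-½))*(-2))²/4 = ((-9 - ¼)*(-2))²/4 = (-37/4*(-2))²/4 = (37/2)²/4 = (¼)*(1369/4) = 1369/16 ≈ 85.563)
q(s, j) - J = 144 - 1*1369/16 = 144 - 1369/16 = 935/16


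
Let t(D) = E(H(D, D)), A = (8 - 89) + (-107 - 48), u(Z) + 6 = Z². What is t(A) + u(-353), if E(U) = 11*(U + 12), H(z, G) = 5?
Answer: 124790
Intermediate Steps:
u(Z) = -6 + Z²
E(U) = 132 + 11*U (E(U) = 11*(12 + U) = 132 + 11*U)
A = -236 (A = -81 - 155 = -236)
t(D) = 187 (t(D) = 132 + 11*5 = 132 + 55 = 187)
t(A) + u(-353) = 187 + (-6 + (-353)²) = 187 + (-6 + 124609) = 187 + 124603 = 124790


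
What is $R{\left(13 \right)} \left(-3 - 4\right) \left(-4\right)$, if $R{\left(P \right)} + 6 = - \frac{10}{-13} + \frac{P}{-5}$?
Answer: $- \frac{14252}{65} \approx -219.26$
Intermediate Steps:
$R{\left(P \right)} = - \frac{68}{13} - \frac{P}{5}$ ($R{\left(P \right)} = -6 + \left(- \frac{10}{-13} + \frac{P}{-5}\right) = -6 + \left(\left(-10\right) \left(- \frac{1}{13}\right) + P \left(- \frac{1}{5}\right)\right) = -6 - \left(- \frac{10}{13} + \frac{P}{5}\right) = - \frac{68}{13} - \frac{P}{5}$)
$R{\left(13 \right)} \left(-3 - 4\right) \left(-4\right) = \left(- \frac{68}{13} - \frac{13}{5}\right) \left(-3 - 4\right) \left(-4\right) = \left(- \frac{68}{13} - \frac{13}{5}\right) \left(\left(-7\right) \left(-4\right)\right) = \left(- \frac{509}{65}\right) 28 = - \frac{14252}{65}$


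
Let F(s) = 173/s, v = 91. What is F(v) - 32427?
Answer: -2950684/91 ≈ -32425.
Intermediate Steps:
F(v) - 32427 = 173/91 - 32427 = -2950684/91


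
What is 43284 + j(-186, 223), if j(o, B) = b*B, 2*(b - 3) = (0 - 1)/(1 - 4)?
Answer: 263941/6 ≈ 43990.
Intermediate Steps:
b = 19/6 (b = 3 + ((0 - 1)/(1 - 4))/2 = 3 + (-1/(-3))/2 = 3 + (-1*(-⅓))/2 = 3 + (½)*(⅓) = 3 + ⅙ = 19/6 ≈ 3.1667)
j(o, B) = 19*B/6
43284 + j(-186, 223) = 43284 + (19/6)*223 = 43284 + 4237/6 = 263941/6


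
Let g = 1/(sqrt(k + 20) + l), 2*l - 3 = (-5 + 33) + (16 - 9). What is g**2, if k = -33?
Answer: (19 + I*sqrt(13))**(-2) ≈ 0.0024879 - 0.00097952*I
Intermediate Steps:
l = 19 (l = 3/2 + ((-5 + 33) + (16 - 9))/2 = 3/2 + (28 + 7)/2 = 3/2 + (1/2)*35 = 3/2 + 35/2 = 19)
g = 1/(19 + I*sqrt(13)) (g = 1/(sqrt(-33 + 20) + 19) = 1/(sqrt(-13) + 19) = 1/(I*sqrt(13) + 19) = 1/(19 + I*sqrt(13)) ≈ 0.050802 - 0.0096405*I)
g**2 = (19/374 - I*sqrt(13)/374)**2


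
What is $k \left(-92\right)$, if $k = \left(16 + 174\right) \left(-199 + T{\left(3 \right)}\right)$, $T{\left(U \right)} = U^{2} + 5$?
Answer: $3233800$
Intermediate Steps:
$T{\left(U \right)} = 5 + U^{2}$
$k = -35150$ ($k = \left(16 + 174\right) \left(-199 + \left(5 + 3^{2}\right)\right) = 190 \left(-199 + \left(5 + 9\right)\right) = 190 \left(-199 + 14\right) = 190 \left(-185\right) = -35150$)
$k \left(-92\right) = \left(-35150\right) \left(-92\right) = 3233800$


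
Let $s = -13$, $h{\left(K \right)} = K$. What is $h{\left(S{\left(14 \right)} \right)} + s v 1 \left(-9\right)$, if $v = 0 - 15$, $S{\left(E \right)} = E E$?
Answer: $-1559$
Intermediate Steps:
$S{\left(E \right)} = E^{2}$
$v = -15$ ($v = 0 - 15 = -15$)
$h{\left(S{\left(14 \right)} \right)} + s v 1 \left(-9\right) = 14^{2} + \left(-13\right) \left(-15\right) 1 \left(-9\right) = 196 + 195 \left(-9\right) = 196 - 1755 = -1559$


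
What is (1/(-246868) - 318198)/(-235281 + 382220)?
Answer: -78552903865/36274537052 ≈ -2.1655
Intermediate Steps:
(1/(-246868) - 318198)/(-235281 + 382220) = (-1/246868 - 318198)/146939 = -78552903865/246868*1/146939 = -78552903865/36274537052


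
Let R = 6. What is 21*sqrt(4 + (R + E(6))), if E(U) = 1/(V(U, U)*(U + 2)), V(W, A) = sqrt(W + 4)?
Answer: 21*sqrt(4000 + 5*sqrt(10))/20 ≈ 66.539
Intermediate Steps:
V(W, A) = sqrt(4 + W)
E(U) = 1/((2 + U)*sqrt(4 + U)) (E(U) = 1/(sqrt(4 + U)*(U + 2)) = 1/(sqrt(4 + U)*(2 + U)) = 1/((2 + U)*sqrt(4 + U)))
21*sqrt(4 + (R + E(6))) = 21*sqrt(4 + (6 + 1/((2 + 6)*sqrt(4 + 6)))) = 21*sqrt(4 + (6 + 1/(8*sqrt(10)))) = 21*sqrt(4 + (6 + (sqrt(10)/10)/8)) = 21*sqrt(4 + (6 + sqrt(10)/80)) = 21*sqrt(10 + sqrt(10)/80)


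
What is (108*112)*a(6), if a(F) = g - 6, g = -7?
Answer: -157248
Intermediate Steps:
a(F) = -13 (a(F) = -7 - 6 = -13)
(108*112)*a(6) = (108*112)*(-13) = 12096*(-13) = -157248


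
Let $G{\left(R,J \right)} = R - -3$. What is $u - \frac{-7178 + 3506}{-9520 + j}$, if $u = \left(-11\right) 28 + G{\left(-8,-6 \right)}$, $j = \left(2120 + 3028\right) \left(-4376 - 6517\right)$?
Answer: $- \frac{4388783941}{14021671} \approx -313.0$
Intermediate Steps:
$G{\left(R,J \right)} = 3 + R$ ($G{\left(R,J \right)} = R + 3 = 3 + R$)
$j = -56077164$ ($j = 5148 \left(-10893\right) = -56077164$)
$u = -313$ ($u = \left(-11\right) 28 + \left(3 - 8\right) = -308 - 5 = -313$)
$u - \frac{-7178 + 3506}{-9520 + j} = -313 - \frac{-7178 + 3506}{-9520 - 56077164} = -313 - - \frac{3672}{-56086684} = -313 - \left(-3672\right) \left(- \frac{1}{56086684}\right) = -313 - \frac{918}{14021671} = - \frac{4388783941}{14021671}$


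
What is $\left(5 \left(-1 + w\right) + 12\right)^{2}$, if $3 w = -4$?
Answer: $\frac{1}{9} \approx 0.11111$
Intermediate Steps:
$w = - \frac{4}{3}$ ($w = \frac{1}{3} \left(-4\right) = - \frac{4}{3} \approx -1.3333$)
$\left(5 \left(-1 + w\right) + 12\right)^{2} = \left(5 \left(-1 - \frac{4}{3}\right) + 12\right)^{2} = \left(5 \left(- \frac{7}{3}\right) + 12\right)^{2} = \left(- \frac{35}{3} + 12\right)^{2} = \left(\frac{1}{3}\right)^{2} = \frac{1}{9}$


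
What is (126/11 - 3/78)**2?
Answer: 10660225/81796 ≈ 130.33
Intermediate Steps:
(126/11 - 3/78)**2 = (126*(1/11) - 3*1/78)**2 = (126/11 - 1/26)**2 = (3265/286)**2 = 10660225/81796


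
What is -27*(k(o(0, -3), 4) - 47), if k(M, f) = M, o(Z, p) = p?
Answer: 1350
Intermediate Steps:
-27*(k(o(0, -3), 4) - 47) = -27*(-3 - 47) = -27*(-50) = 1350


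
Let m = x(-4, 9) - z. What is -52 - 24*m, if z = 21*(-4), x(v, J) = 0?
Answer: -2068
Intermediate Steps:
z = -84
m = 84 (m = 0 - 1*(-84) = 0 + 84 = 84)
-52 - 24*m = -52 - 24*84 = -52 - 2016 = -2068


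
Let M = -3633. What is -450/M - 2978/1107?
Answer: -3440308/1340577 ≈ -2.5663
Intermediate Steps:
-450/M - 2978/1107 = -450/(-3633) - 2978/1107 = -450*(-1/3633) - 2978*1/1107 = 150/1211 - 2978/1107 = -3440308/1340577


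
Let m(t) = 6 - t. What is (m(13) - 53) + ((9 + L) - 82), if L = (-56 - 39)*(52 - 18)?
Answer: -3363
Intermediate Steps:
L = -3230 (L = -95*34 = -3230)
(m(13) - 53) + ((9 + L) - 82) = ((6 - 1*13) - 53) + ((9 - 3230) - 82) = ((6 - 13) - 53) + (-3221 - 82) = (-7 - 53) - 3303 = -60 - 3303 = -3363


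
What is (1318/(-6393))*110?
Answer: -144980/6393 ≈ -22.678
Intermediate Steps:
(1318/(-6393))*110 = (1318*(-1/6393))*110 = -1318/6393*110 = -144980/6393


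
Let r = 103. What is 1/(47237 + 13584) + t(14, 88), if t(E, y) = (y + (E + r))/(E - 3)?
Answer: 12468316/669031 ≈ 18.636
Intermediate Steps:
t(E, y) = (103 + E + y)/(-3 + E) (t(E, y) = (y + (E + 103))/(E - 3) = (y + (103 + E))/(-3 + E) = (103 + E + y)/(-3 + E))
1/(47237 + 13584) + t(14, 88) = 1/(47237 + 13584) + (103 + 14 + 88)/(-3 + 14) = 1/60821 + 205/11 = 12468316/669031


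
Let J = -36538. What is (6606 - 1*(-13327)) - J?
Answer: 56471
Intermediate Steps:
(6606 - 1*(-13327)) - J = (6606 - 1*(-13327)) - 1*(-36538) = (6606 + 13327) + 36538 = 19933 + 36538 = 56471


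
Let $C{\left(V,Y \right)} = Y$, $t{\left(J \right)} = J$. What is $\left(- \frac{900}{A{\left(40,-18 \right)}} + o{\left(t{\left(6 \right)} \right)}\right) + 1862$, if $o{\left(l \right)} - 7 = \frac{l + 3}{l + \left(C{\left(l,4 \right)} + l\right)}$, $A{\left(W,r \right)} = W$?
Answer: $\frac{29553}{16} \approx 1847.1$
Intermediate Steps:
$o{\left(l \right)} = 7 + \frac{3 + l}{4 + 2 l}$ ($o{\left(l \right)} = 7 + \frac{l + 3}{l + \left(4 + l\right)} = 7 + \frac{3 + l}{4 + 2 l}$)
$\left(- \frac{900}{A{\left(40,-18 \right)}} + o{\left(t{\left(6 \right)} \right)}\right) + 1862 = \left(- \frac{900}{40} + \frac{31 + 15 \cdot 6}{2 \left(2 + 6\right)}\right) + 1862 = \left(\left(-900\right) \frac{1}{40} + \frac{31 + 90}{2 \cdot 8}\right) + 1862 = \left(- \frac{45}{2} + \frac{1}{2} \cdot \frac{1}{8} \cdot 121\right) + 1862 = \left(- \frac{45}{2} + \frac{121}{16}\right) + 1862 = - \frac{239}{16} + 1862 = \frac{29553}{16}$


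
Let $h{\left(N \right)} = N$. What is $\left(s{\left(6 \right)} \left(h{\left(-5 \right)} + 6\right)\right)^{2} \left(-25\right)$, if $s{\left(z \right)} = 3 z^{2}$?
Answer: $-291600$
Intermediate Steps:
$\left(s{\left(6 \right)} \left(h{\left(-5 \right)} + 6\right)\right)^{2} \left(-25\right) = \left(3 \cdot 6^{2} \left(-5 + 6\right)\right)^{2} \left(-25\right) = \left(3 \cdot 36 \cdot 1\right)^{2} \left(-25\right) = \left(108 \cdot 1\right)^{2} \left(-25\right) = 108^{2} \left(-25\right) = 11664 \left(-25\right) = -291600$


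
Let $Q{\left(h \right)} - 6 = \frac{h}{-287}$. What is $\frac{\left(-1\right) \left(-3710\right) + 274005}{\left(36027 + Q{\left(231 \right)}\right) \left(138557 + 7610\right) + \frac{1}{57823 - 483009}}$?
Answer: $\frac{4841301729590}{91812722777433799} \approx 5.273 \cdot 10^{-5}$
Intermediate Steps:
$Q{\left(h \right)} = 6 - \frac{h}{287}$ ($Q{\left(h \right)} = 6 + \frac{h}{-287} = 6 + h \left(- \frac{1}{287}\right) = 6 - \frac{h}{287}$)
$\frac{\left(-1\right) \left(-3710\right) + 274005}{\left(36027 + Q{\left(231 \right)}\right) \left(138557 + 7610\right) + \frac{1}{57823 - 483009}} = \frac{\left(-1\right) \left(-3710\right) + 274005}{\left(36027 + \left(6 - \frac{33}{41}\right)\right) \left(138557 + 7610\right) + \frac{1}{57823 - 483009}} = \frac{3710 + 274005}{\left(36027 + \left(6 - \frac{33}{41}\right)\right) 146167 + \frac{1}{-425186}} = \frac{277715}{\left(36027 + \frac{213}{41}\right) 146167 - \frac{1}{425186}} = \frac{277715}{\frac{1477320}{41} \cdot 146167 - \frac{1}{425186}} = \frac{277715}{\frac{215935432440}{41} - \frac{1}{425186}} = \frac{277715}{\frac{91812722777433799}{17432626}} = 277715 \cdot \frac{17432626}{91812722777433799} = \frac{4841301729590}{91812722777433799}$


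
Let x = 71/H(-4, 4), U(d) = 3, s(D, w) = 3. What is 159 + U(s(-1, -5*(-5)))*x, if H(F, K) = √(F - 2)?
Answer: 159 - 71*I*√6/2 ≈ 159.0 - 86.957*I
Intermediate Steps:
H(F, K) = √(-2 + F)
x = -71*I*√6/6 (x = 71/(√(-2 - 4)) = 71/(√(-6)) = 71/((I*√6)) = 71*(-I*√6/6) = -71*I*√6/6 ≈ -28.986*I)
159 + U(s(-1, -5*(-5)))*x = 159 + 3*(-71*I*√6/6) = 159 - 71*I*√6/2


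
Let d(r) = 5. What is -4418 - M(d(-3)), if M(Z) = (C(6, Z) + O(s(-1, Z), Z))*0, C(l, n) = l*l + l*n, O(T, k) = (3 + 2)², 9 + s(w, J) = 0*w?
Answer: -4418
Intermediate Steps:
s(w, J) = -9 (s(w, J) = -9 + 0*w = -9 + 0 = -9)
O(T, k) = 25 (O(T, k) = 5² = 25)
C(l, n) = l² + l*n
M(Z) = 0 (M(Z) = (6*(6 + Z) + 25)*0 = ((36 + 6*Z) + 25)*0 = (61 + 6*Z)*0 = 0)
-4418 - M(d(-3)) = -4418 - 1*0 = -4418 + 0 = -4418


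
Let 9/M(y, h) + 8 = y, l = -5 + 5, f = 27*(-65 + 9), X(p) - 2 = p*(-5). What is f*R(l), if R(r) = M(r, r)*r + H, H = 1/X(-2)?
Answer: -126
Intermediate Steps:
X(p) = 2 - 5*p (X(p) = 2 + p*(-5) = 2 - 5*p)
f = -1512 (f = 27*(-56) = -1512)
l = 0
M(y, h) = 9/(-8 + y)
H = 1/12 (H = 1/(2 - 5*(-2)) = 1/(2 + 10) = 1/12 ≈ 0.083333)
R(r) = 1/12 + 9*r/(-8 + r) (R(r) = (9/(-8 + r))*r + 1/12 = 9*r/(-8 + r) + 1/12 = 1/12 + 9*r/(-8 + r))
f*R(l) = -126*(-8 + 109*0)/(-8 + 0) = -126*(-8 + 0)/(-8) = -126*(-1)*(-8)/8 = -1512*1/12 = -126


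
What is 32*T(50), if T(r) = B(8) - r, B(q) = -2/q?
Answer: -1608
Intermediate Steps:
T(r) = -¼ - r (T(r) = -2/8 - r = -2*⅛ - r = -¼ - r)
32*T(50) = 32*(-¼ - 1*50) = 32*(-¼ - 50) = 32*(-201/4) = -1608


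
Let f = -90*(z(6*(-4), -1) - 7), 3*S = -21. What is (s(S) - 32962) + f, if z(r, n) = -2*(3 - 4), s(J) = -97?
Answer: -32609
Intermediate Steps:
S = -7 (S = (⅓)*(-21) = -7)
z(r, n) = 2 (z(r, n) = -2*(-1) = 2)
f = 450 (f = -90*(2 - 7) = -90*(-5) = 450)
(s(S) - 32962) + f = (-97 - 32962) + 450 = -33059 + 450 = -32609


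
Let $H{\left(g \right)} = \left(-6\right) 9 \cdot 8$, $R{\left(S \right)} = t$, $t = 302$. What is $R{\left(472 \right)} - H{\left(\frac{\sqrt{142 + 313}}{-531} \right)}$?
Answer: $734$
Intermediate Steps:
$R{\left(S \right)} = 302$
$H{\left(g \right)} = -432$ ($H{\left(g \right)} = \left(-54\right) 8 = -432$)
$R{\left(472 \right)} - H{\left(\frac{\sqrt{142 + 313}}{-531} \right)} = 302 - -432 = 302 + 432 = 734$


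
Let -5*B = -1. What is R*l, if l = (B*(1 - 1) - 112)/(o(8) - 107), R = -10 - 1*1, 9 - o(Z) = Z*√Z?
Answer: -30184/2273 + 4928*√2/2273 ≈ -10.213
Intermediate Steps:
o(Z) = 9 - Z^(3/2) (o(Z) = 9 - Z*√Z = 9 - Z^(3/2))
R = -11 (R = -10 - 1 = -11)
B = ⅕ (B = -⅕*(-1) = ⅕ ≈ 0.20000)
l = -112/(-98 - 16*√2) (l = ((1 - 1)/5 - 112)/((9 - 8^(3/2)) - 107) = ((⅕)*0 - 112)/((9 - 16*√2) - 107) = (0 - 112)/((9 - 16*√2) - 107) = -112/(-98 - 16*√2) ≈ 0.92848)
R*l = -11*(2744/2273 - 448*√2/2273) = -30184/2273 + 4928*√2/2273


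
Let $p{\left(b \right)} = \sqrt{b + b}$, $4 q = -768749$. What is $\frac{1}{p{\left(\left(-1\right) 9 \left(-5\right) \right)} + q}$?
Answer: $- \frac{3074996}{590975023561} - \frac{48 \sqrt{10}}{590975023561} \approx -5.2035 \cdot 10^{-6}$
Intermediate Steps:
$q = - \frac{768749}{4}$ ($q = \frac{1}{4} \left(-768749\right) = - \frac{768749}{4} \approx -1.9219 \cdot 10^{5}$)
$p{\left(b \right)} = \sqrt{2} \sqrt{b}$ ($p{\left(b \right)} = \sqrt{2 b} = \sqrt{2} \sqrt{b}$)
$\frac{1}{p{\left(\left(-1\right) 9 \left(-5\right) \right)} + q} = \frac{1}{\sqrt{2} \sqrt{\left(-1\right) 9 \left(-5\right)} - \frac{768749}{4}} = \frac{1}{\sqrt{2} \sqrt{\left(-9\right) \left(-5\right)} - \frac{768749}{4}} = \frac{1}{\sqrt{2} \sqrt{45} - \frac{768749}{4}} = \frac{1}{\sqrt{2} \cdot 3 \sqrt{5} - \frac{768749}{4}} = \frac{1}{3 \sqrt{10} - \frac{768749}{4}} = \frac{1}{- \frac{768749}{4} + 3 \sqrt{10}}$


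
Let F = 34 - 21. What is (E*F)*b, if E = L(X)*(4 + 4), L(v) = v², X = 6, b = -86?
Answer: -321984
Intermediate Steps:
E = 288 (E = 6²*(4 + 4) = 36*8 = 288)
F = 13
(E*F)*b = (288*13)*(-86) = 3744*(-86) = -321984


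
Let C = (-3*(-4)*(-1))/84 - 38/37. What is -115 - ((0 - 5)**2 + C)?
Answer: -35957/259 ≈ -138.83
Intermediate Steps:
C = -303/259 (C = (12*(-1))*(1/84) - 38*1/37 = -12*1/84 - 38/37 = -1/7 - 38/37 = -303/259 ≈ -1.1699)
-115 - ((0 - 5)**2 + C) = -115 - ((0 - 5)**2 - 303/259) = -115 - ((-5)**2 - 303/259) = -115 - (25 - 303/259) = -115 - 1*6172/259 = -115 - 6172/259 = -35957/259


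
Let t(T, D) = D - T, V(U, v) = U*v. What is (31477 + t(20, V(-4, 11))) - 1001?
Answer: 30412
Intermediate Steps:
(31477 + t(20, V(-4, 11))) - 1001 = (31477 + (-4*11 - 1*20)) - 1001 = (31477 + (-44 - 20)) - 1001 = (31477 - 64) - 1001 = 31413 - 1001 = 30412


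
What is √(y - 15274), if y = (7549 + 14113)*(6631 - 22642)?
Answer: 2*I*√86711389 ≈ 18624.0*I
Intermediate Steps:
y = -346830282 (y = 21662*(-16011) = -346830282)
√(y - 15274) = √(-346830282 - 15274) = √(-346845556) = 2*I*√86711389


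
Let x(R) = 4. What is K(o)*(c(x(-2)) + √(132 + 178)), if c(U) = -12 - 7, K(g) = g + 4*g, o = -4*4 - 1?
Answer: 1615 - 85*√310 ≈ 118.42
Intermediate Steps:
o = -17 (o = -16 - 1 = -17)
K(g) = 5*g
c(U) = -19
K(o)*(c(x(-2)) + √(132 + 178)) = (5*(-17))*(-19 + √(132 + 178)) = -85*(-19 + √310) = 1615 - 85*√310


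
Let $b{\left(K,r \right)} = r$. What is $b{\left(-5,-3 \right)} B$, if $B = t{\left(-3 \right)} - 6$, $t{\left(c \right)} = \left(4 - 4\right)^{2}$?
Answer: $18$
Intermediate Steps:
$t{\left(c \right)} = 0$ ($t{\left(c \right)} = 0^{2} = 0$)
$B = -6$ ($B = 0 - 6 = -6$)
$b{\left(-5,-3 \right)} B = \left(-3\right) \left(-6\right) = 18$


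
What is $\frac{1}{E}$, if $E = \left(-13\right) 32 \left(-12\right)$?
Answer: $\frac{1}{4992} \approx 0.00020032$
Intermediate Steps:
$E = 4992$ ($E = \left(-416\right) \left(-12\right) = 4992$)
$\frac{1}{E} = \frac{1}{4992}$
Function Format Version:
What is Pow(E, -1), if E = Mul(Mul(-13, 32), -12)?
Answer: Rational(1, 4992) ≈ 0.00020032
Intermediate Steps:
E = 4992 (E = Mul(-416, -12) = 4992)
Pow(E, -1) = Pow(4992, -1) = Rational(1, 4992)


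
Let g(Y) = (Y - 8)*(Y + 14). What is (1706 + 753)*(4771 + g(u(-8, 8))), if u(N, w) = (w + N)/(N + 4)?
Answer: 11456481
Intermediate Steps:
u(N, w) = (N + w)/(4 + N)
g(Y) = (-8 + Y)*(14 + Y)
(1706 + 753)*(4771 + g(u(-8, 8))) = (1706 + 753)*(4771 + (-112 + ((-8 + 8)/(4 - 8))**2 + 6*((-8 + 8)/(4 - 8)))) = 2459*(4771 + (-112 + (0/(-4))**2 + 6*(0/(-4)))) = 2459*(4771 + (-112 + (-1/4*0)**2 + 6*(-1/4*0))) = 2459*(4771 + (-112 + 0**2 + 6*0)) = 2459*(4771 + (-112 + 0 + 0)) = 2459*(4771 - 112) = 2459*4659 = 11456481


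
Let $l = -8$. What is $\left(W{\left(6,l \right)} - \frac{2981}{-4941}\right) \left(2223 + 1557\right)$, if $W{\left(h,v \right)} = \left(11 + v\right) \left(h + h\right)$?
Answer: $\frac{25319980}{183} \approx 1.3836 \cdot 10^{5}$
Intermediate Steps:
$W{\left(h,v \right)} = 2 h \left(11 + v\right)$ ($W{\left(h,v \right)} = \left(11 + v\right) 2 h = 2 h \left(11 + v\right)$)
$\left(W{\left(6,l \right)} - \frac{2981}{-4941}\right) \left(2223 + 1557\right) = \left(2 \cdot 6 \left(11 - 8\right) - \frac{2981}{-4941}\right) \left(2223 + 1557\right) = \left(2 \cdot 6 \cdot 3 - - \frac{2981}{4941}\right) 3780 = \left(36 + \frac{2981}{4941}\right) 3780 = \frac{180857}{4941} \cdot 3780 = \frac{25319980}{183}$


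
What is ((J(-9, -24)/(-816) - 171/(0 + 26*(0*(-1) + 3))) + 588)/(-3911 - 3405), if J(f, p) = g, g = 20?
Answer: -1553497/19402032 ≈ -0.080069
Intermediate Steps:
J(f, p) = 20
((J(-9, -24)/(-816) - 171/(0 + 26*(0*(-1) + 3))) + 588)/(-3911 - 3405) = ((20/(-816) - 171/(0 + 26*(0*(-1) + 3))) + 588)/(-3911 - 3405) = ((20*(-1/816) - 171/(0 + 26*(0 + 3))) + 588)/(-7316) = ((-5/204 - 171/(0 + 26*3)) + 588)*(-1/7316) = ((-5/204 - 171/(0 + 78)) + 588)*(-1/7316) = ((-5/204 - 171/78) + 588)*(-1/7316) = ((-5/204 - 171*1/78) + 588)*(-1/7316) = ((-5/204 - 57/26) + 588)*(-1/7316) = (-5879/2652 + 588)*(-1/7316) = (1553497/2652)*(-1/7316) = -1553497/19402032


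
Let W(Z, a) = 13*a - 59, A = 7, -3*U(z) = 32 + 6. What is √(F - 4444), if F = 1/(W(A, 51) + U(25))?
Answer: I*√13985600422/1774 ≈ 66.663*I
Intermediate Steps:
U(z) = -38/3 (U(z) = -(32 + 6)/3 = -⅓*38 = -38/3)
W(Z, a) = -59 + 13*a
F = 3/1774 (F = 1/((-59 + 13*51) - 38/3) = 1/((-59 + 663) - 38/3) = 1/(604 - 38/3) = 1/(1774/3) = 3/1774 ≈ 0.0016911)
√(F - 4444) = √(3/1774 - 4444) = √(-7883653/1774) = I*√13985600422/1774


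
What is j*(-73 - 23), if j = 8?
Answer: -768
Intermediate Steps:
j*(-73 - 23) = 8*(-73 - 23) = 8*(-96) = -768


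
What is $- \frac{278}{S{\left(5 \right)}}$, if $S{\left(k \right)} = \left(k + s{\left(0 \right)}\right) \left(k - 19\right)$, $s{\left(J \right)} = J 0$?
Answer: $\frac{139}{35} \approx 3.9714$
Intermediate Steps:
$s{\left(J \right)} = 0$
$S{\left(k \right)} = k \left(-19 + k\right)$ ($S{\left(k \right)} = \left(k + 0\right) \left(k - 19\right) = k \left(-19 + k\right)$)
$- \frac{278}{S{\left(5 \right)}} = - \frac{278}{5 \left(-19 + 5\right)} = - \frac{278}{5 \left(-14\right)} = - \frac{278}{-70} = \left(-278\right) \left(- \frac{1}{70}\right) = \frac{139}{35}$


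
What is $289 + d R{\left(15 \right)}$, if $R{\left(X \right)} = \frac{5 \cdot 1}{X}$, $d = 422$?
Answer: $\frac{1289}{3} \approx 429.67$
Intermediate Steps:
$R{\left(X \right)} = \frac{5}{X}$
$289 + d R{\left(15 \right)} = 289 + 422 \cdot \frac{5}{15} = 289 + 422 \cdot 5 \cdot \frac{1}{15} = 289 + 422 \cdot \frac{1}{3} = 289 + \frac{422}{3} = \frac{1289}{3}$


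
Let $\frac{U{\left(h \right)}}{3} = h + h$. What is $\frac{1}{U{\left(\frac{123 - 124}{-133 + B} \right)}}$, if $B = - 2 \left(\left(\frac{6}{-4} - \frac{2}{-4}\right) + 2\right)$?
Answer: $\frac{45}{2} \approx 22.5$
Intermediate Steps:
$B = -2$ ($B = - 2 \left(\left(6 \left(- \frac{1}{4}\right) - - \frac{1}{2}\right) + 2\right) = - 2 \left(\left(- \frac{3}{2} + \frac{1}{2}\right) + 2\right) = - 2 \left(-1 + 2\right) = \left(-2\right) 1 = -2$)
$U{\left(h \right)} = 6 h$ ($U{\left(h \right)} = 3 \left(h + h\right) = 3 \cdot 2 h = 6 h$)
$\frac{1}{U{\left(\frac{123 - 124}{-133 + B} \right)}} = \frac{1}{6 \frac{123 - 124}{-133 - 2}} = \frac{1}{6 \left(- \frac{1}{-135}\right)} = \frac{1}{6 \left(\left(-1\right) \left(- \frac{1}{135}\right)\right)} = \frac{1}{6 \cdot \frac{1}{135}} = \frac{1}{\frac{2}{45}} = \frac{45}{2}$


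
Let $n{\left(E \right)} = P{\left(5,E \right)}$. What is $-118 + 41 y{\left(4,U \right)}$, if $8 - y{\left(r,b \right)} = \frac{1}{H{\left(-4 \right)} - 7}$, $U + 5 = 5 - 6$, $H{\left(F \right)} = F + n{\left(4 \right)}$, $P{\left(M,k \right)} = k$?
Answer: $\frac{1511}{7} \approx 215.86$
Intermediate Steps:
$n{\left(E \right)} = E$
$H{\left(F \right)} = 4 + F$ ($H{\left(F \right)} = F + 4 = 4 + F$)
$U = -6$ ($U = -5 + \left(5 - 6\right) = -5 - 1 = -6$)
$y{\left(r,b \right)} = \frac{57}{7}$ ($y{\left(r,b \right)} = 8 - \frac{1}{\left(4 - 4\right) - 7} = 8 - \frac{1}{0 - 7} = 8 - \frac{1}{-7} = 8 - - \frac{1}{7} = 8 + \frac{1}{7} = \frac{57}{7}$)
$-118 + 41 y{\left(4,U \right)} = -118 + 41 \cdot \frac{57}{7} = -118 + \frac{2337}{7} = \frac{1511}{7}$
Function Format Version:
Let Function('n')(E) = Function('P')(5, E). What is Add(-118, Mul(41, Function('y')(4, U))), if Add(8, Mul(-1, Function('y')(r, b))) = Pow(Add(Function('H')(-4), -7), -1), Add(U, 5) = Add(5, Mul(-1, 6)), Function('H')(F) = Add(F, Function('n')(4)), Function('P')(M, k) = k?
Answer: Rational(1511, 7) ≈ 215.86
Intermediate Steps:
Function('n')(E) = E
Function('H')(F) = Add(4, F) (Function('H')(F) = Add(F, 4) = Add(4, F))
U = -6 (U = Add(-5, Add(5, Mul(-1, 6))) = Add(-5, Add(5, -6)) = Add(-5, -1) = -6)
Function('y')(r, b) = Rational(57, 7) (Function('y')(r, b) = Add(8, Mul(-1, Pow(Add(Add(4, -4), -7), -1))) = Add(8, Mul(-1, Pow(Add(0, -7), -1))) = Add(8, Mul(-1, Pow(-7, -1))) = Add(8, Mul(-1, Rational(-1, 7))) = Add(8, Rational(1, 7)) = Rational(57, 7))
Add(-118, Mul(41, Function('y')(4, U))) = Add(-118, Mul(41, Rational(57, 7))) = Add(-118, Rational(2337, 7)) = Rational(1511, 7)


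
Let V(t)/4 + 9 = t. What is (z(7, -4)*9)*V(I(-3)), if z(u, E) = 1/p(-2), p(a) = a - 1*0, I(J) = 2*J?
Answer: 270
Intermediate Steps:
p(a) = a (p(a) = a + 0 = a)
V(t) = -36 + 4*t
z(u, E) = -½ (z(u, E) = 1/(-2) = -½)
(z(7, -4)*9)*V(I(-3)) = (-½*9)*(-36 + 4*(2*(-3))) = -9*(-36 + 4*(-6))/2 = -9*(-36 - 24)/2 = -9/2*(-60) = 270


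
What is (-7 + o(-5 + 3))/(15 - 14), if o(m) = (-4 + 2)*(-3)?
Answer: -1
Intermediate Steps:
o(m) = 6 (o(m) = -2*(-3) = 6)
(-7 + o(-5 + 3))/(15 - 14) = (-7 + 6)/(15 - 14) = -1/1 = 1*(-1) = -1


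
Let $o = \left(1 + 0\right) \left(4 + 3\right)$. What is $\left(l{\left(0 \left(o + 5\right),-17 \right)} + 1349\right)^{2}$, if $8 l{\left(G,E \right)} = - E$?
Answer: $\frac{116834481}{64} \approx 1.8255 \cdot 10^{6}$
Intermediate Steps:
$o = 7$ ($o = 1 \cdot 7 = 7$)
$l{\left(G,E \right)} = - \frac{E}{8}$ ($l{\left(G,E \right)} = \frac{\left(-1\right) E}{8} = - \frac{E}{8}$)
$\left(l{\left(0 \left(o + 5\right),-17 \right)} + 1349\right)^{2} = \left(\left(- \frac{1}{8}\right) \left(-17\right) + 1349\right)^{2} = \left(\frac{17}{8} + 1349\right)^{2} = \left(\frac{10809}{8}\right)^{2} = \frac{116834481}{64}$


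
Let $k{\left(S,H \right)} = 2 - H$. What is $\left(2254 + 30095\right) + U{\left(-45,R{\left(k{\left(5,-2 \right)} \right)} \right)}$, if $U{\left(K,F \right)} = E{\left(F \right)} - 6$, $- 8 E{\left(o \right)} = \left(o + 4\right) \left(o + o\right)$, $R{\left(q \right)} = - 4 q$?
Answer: $32295$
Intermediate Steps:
$E{\left(o \right)} = - \frac{o \left(4 + o\right)}{4}$ ($E{\left(o \right)} = - \frac{\left(o + 4\right) \left(o + o\right)}{8} = - \frac{\left(4 + o\right) 2 o}{8} = - \frac{2 o \left(4 + o\right)}{8} = - \frac{o \left(4 + o\right)}{4}$)
$U{\left(K,F \right)} = -6 - \frac{F \left(4 + F\right)}{4}$ ($U{\left(K,F \right)} = - \frac{F \left(4 + F\right)}{4} - 6 = -6 - \frac{F \left(4 + F\right)}{4}$)
$\left(2254 + 30095\right) + U{\left(-45,R{\left(k{\left(5,-2 \right)} \right)} \right)} = \left(2254 + 30095\right) - \left(6 + \frac{- 4 \left(2 - -2\right) \left(4 - 4 \left(2 - -2\right)\right)}{4}\right) = 32349 - \left(6 + \frac{- 4 \left(2 + 2\right) \left(4 - 4 \left(2 + 2\right)\right)}{4}\right) = 32349 - \left(6 + \frac{\left(-4\right) 4 \left(4 - 16\right)}{4}\right) = 32349 - \left(6 - 4 \left(4 - 16\right)\right) = 32349 - \left(6 - -48\right) = 32349 - 54 = 32295$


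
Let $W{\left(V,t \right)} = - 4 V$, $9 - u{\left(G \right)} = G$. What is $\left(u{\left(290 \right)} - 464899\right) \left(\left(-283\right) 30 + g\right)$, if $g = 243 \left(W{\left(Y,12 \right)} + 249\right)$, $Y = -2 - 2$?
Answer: $-26005887900$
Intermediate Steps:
$Y = -4$ ($Y = -2 - 2 = -4$)
$u{\left(G \right)} = 9 - G$
$g = 64395$ ($g = 243 \left(\left(-4\right) \left(-4\right) + 249\right) = 243 \left(16 + 249\right) = 243 \cdot 265 = 64395$)
$\left(u{\left(290 \right)} - 464899\right) \left(\left(-283\right) 30 + g\right) = \left(\left(9 - 290\right) - 464899\right) \left(\left(-283\right) 30 + 64395\right) = \left(\left(9 - 290\right) - 464899\right) \left(-8490 + 64395\right) = \left(-281 - 464899\right) 55905 = \left(-465180\right) 55905 = -26005887900$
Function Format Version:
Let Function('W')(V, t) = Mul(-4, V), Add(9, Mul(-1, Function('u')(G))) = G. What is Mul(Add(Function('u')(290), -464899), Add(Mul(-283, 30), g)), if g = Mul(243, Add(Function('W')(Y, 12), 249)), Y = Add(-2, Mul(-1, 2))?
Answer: -26005887900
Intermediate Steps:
Y = -4 (Y = Add(-2, -2) = -4)
Function('u')(G) = Add(9, Mul(-1, G))
g = 64395 (g = Mul(243, Add(Mul(-4, -4), 249)) = Mul(243, Add(16, 249)) = Mul(243, 265) = 64395)
Mul(Add(Function('u')(290), -464899), Add(Mul(-283, 30), g)) = Mul(Add(Add(9, Mul(-1, 290)), -464899), Add(Mul(-283, 30), 64395)) = Mul(Add(Add(9, -290), -464899), Add(-8490, 64395)) = Mul(Add(-281, -464899), 55905) = Mul(-465180, 55905) = -26005887900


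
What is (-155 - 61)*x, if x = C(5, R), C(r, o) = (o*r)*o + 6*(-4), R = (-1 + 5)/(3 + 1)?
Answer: 4104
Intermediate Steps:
R = 1 (R = 4/4 = 4*(¼) = 1)
C(r, o) = -24 + r*o² (C(r, o) = r*o² - 24 = -24 + r*o²)
x = -19 (x = -24 + 5*1² = -24 + 5*1 = -24 + 5 = -19)
(-155 - 61)*x = (-155 - 61)*(-19) = -216*(-19) = 4104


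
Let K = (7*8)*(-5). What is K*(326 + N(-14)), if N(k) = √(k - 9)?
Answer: -91280 - 280*I*√23 ≈ -91280.0 - 1342.8*I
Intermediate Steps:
N(k) = √(-9 + k)
K = -280 (K = 56*(-5) = -280)
K*(326 + N(-14)) = -280*(326 + √(-9 - 14)) = -280*(326 + √(-23)) = -280*(326 + I*√23) = -91280 - 280*I*√23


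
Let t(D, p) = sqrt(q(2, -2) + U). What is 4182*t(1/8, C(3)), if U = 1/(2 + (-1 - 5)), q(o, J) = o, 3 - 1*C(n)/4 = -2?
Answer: 2091*sqrt(7) ≈ 5532.3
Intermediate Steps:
C(n) = 20 (C(n) = 12 - 4*(-2) = 12 + 8 = 20)
U = -1/4 (U = 1/(2 - 6) = 1/(-4) = -1/4 ≈ -0.25000)
t(D, p) = sqrt(7)/2 (t(D, p) = sqrt(2 - 1/4) = sqrt(7/4) = sqrt(7)/2)
4182*t(1/8, C(3)) = 4182*(sqrt(7)/2) = 2091*sqrt(7)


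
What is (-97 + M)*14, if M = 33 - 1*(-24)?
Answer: -560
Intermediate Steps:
M = 57 (M = 33 + 24 = 57)
(-97 + M)*14 = (-97 + 57)*14 = -40*14 = -560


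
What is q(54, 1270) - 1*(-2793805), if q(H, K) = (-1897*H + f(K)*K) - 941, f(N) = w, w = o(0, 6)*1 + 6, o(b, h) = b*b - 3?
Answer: 2694236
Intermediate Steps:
o(b, h) = -3 + b**2 (o(b, h) = b**2 - 3 = -3 + b**2)
w = 3 (w = (-3 + 0**2)*1 + 6 = (-3 + 0)*1 + 6 = -3*1 + 6 = -3 + 6 = 3)
f(N) = 3
q(H, K) = -941 - 1897*H + 3*K (q(H, K) = (-1897*H + 3*K) - 941 = -941 - 1897*H + 3*K)
q(54, 1270) - 1*(-2793805) = (-941 - 1897*54 + 3*1270) - 1*(-2793805) = (-941 - 102438 + 3810) + 2793805 = -99569 + 2793805 = 2694236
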